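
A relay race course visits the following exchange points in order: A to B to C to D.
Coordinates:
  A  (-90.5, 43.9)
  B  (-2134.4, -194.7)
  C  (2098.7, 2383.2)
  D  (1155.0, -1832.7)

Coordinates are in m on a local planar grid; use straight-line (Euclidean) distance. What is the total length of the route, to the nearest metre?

11334 m

Leg distances:
A→B: 2057.8 m  (cumulative 2057.8 m)
B→C: 4956.3 m  (cumulative 7014.1 m)
C→D: 4320.2 m  (cumulative 11334.3 m)
Total route length ≈ 11334 m.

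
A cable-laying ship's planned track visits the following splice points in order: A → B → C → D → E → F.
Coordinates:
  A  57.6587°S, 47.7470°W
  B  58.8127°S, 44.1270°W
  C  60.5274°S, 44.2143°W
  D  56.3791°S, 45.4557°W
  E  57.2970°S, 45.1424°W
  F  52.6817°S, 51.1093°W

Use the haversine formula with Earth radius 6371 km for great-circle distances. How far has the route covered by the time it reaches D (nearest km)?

905 km

Leg distances:
A→B: 247.7 km  (cumulative 247.7 km)
B→C: 190.7 km  (cumulative 438.4 km)
C→D: 466.9 km  (cumulative 905.3 km)
Cumulative distance at D ≈ 905 km.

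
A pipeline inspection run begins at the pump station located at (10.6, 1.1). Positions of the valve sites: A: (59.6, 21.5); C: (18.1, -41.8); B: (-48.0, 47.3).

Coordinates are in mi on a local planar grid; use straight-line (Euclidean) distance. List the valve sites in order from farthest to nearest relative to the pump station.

B, A, C

Distance from the pump station at (10.6, 1.1) to each:
B (-48.0, 47.3): 74.6 mi
A (59.6, 21.5): 53.1 mi
C (18.1, -41.8): 43.6 mi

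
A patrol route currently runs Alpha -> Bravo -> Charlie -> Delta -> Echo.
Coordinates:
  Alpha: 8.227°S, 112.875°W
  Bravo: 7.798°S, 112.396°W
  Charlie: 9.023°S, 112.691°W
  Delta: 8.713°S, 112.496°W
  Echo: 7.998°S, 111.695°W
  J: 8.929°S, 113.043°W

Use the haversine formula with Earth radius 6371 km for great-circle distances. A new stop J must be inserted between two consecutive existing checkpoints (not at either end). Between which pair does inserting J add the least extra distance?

between Bravo and Charlie

Added distance for inserting J between each consecutive pair:
Alpha–Bravo: 153.6 km
Bravo–Charlie: 44.5 km
Charlie–Delta: 64.2 km
Delta–Echo: 126.9 km
Smallest added distance is 44.5 km, inserting between Bravo and Charlie.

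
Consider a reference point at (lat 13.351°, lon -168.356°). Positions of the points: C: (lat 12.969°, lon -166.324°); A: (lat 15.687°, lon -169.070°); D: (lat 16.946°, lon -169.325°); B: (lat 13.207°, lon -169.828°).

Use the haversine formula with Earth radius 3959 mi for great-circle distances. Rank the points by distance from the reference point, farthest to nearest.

D, A, C, B

Distances from the reference point:
D (lat 16.946°, lon -169.325°): 256.7 mi
A (lat 15.687°, lon -169.070°): 168.3 mi
C (lat 12.969°, lon -166.324°): 139.2 mi
B (lat 13.207°, lon -169.828°): 99.5 mi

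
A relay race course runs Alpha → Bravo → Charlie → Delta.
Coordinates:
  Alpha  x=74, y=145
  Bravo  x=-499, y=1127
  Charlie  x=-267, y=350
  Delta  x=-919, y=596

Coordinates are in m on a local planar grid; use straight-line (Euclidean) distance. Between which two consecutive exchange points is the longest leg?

Leg distances:
Alpha→Bravo: 1136.9 m
Bravo→Charlie: 810.9 m
Charlie→Delta: 696.9 m
The longest leg is Alpha–Bravo at 1136.9 m.

Alpha–Bravo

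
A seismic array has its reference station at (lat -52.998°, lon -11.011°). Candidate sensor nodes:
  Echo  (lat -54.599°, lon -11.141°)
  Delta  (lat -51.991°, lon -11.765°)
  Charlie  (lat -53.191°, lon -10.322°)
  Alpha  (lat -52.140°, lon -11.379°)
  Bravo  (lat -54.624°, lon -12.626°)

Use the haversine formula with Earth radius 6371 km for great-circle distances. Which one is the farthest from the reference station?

Distance to each, sorted:
Bravo: 209.6 km
Echo: 178.2 km
Delta: 123.1 km
Alpha: 98.6 km
Charlie: 50.8 km
The farthest is Bravo at 209.6 km.

Bravo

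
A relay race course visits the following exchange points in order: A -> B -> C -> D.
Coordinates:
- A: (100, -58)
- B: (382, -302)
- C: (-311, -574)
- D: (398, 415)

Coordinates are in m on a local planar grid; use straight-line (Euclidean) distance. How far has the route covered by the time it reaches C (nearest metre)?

Leg distances:
A→B: 372.9 m  (cumulative 372.9 m)
B→C: 744.5 m  (cumulative 1117.4 m)
Cumulative distance at C ≈ 1117 m.

1117 m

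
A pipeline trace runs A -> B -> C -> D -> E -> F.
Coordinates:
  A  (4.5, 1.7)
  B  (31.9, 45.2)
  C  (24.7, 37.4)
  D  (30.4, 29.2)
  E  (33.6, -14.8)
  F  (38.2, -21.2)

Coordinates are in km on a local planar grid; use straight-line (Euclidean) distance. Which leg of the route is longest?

Leg distances:
A→B: 51.4 km
B→C: 10.6 km
C→D: 10.0 km
D→E: 44.1 km
E→F: 7.9 km
The longest leg is A–B at 51.4 km.

A–B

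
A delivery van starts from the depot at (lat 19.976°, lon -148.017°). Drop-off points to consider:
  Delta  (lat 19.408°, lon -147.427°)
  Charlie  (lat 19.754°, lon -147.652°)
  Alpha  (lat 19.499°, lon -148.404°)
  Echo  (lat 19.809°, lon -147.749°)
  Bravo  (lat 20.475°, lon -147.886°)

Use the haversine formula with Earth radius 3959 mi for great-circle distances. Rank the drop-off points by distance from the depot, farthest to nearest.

Distance from the depot at (lat 19.976°, lon -148.017°) to each:
Delta (lat 19.408°, lon -147.427°): 54.9 mi
Alpha (lat 19.499°, lon -148.404°): 41.5 mi
Bravo (lat 20.475°, lon -147.886°): 35.5 mi
Charlie (lat 19.754°, lon -147.652°): 28.2 mi
Echo (lat 19.809°, lon -147.749°): 20.9 mi

Delta, Alpha, Bravo, Charlie, Echo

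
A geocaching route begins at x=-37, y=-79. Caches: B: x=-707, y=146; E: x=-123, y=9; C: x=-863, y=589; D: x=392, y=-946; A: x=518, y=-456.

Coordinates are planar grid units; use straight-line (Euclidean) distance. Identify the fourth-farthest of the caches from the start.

Distances from the start (x=-37, y=-79):
C: 1062.3
D: 967.3
B: 706.8
A: 670.9
E: 123.0
The fourth-farthest is A at 670.9.

A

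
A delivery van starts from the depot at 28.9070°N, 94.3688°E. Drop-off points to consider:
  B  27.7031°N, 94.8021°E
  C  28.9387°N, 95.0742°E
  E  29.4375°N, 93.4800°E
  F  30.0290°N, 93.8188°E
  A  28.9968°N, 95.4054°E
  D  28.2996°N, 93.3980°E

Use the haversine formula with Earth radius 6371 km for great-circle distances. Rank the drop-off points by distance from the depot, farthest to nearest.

B, F, D, E, A, C

Distances from the depot:
B 27.7031°N, 94.8021°E: 140.4 km
F 30.0290°N, 93.8188°E: 135.6 km
D 28.2996°N, 93.3980°E: 116.4 km
E 29.4375°N, 93.4800°E: 104.5 km
A 28.9968°N, 95.4054°E: 101.4 km
C 28.9387°N, 95.0742°E: 68.7 km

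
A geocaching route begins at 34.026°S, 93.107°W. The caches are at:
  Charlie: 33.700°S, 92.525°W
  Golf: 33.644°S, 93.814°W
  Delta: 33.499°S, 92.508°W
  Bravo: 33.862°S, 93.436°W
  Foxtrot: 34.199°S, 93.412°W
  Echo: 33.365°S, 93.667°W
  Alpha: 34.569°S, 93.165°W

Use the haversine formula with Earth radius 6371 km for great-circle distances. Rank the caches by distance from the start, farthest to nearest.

Distance from the start at 34.026°S, 93.107°W to each:
Echo 33.365°S, 93.667°W: 89.9 km
Delta 33.499°S, 92.508°W: 80.6 km
Golf 33.644°S, 93.814°W: 77.9 km
Charlie 33.700°S, 92.525°W: 64.8 km
Alpha 34.569°S, 93.165°W: 60.6 km
Bravo 33.862°S, 93.436°W: 35.4 km
Foxtrot 34.199°S, 93.412°W: 34.0 km

Echo, Delta, Golf, Charlie, Alpha, Bravo, Foxtrot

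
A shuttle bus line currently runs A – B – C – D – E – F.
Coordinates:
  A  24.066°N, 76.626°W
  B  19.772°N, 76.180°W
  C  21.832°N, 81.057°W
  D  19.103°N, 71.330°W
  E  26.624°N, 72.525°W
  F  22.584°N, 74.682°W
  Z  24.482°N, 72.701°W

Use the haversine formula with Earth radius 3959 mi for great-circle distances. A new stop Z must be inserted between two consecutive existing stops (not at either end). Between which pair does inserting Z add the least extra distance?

between D and E

Added distance for inserting Z between each consecutive pair:
A–B: 345.1 mi
B–C: 610.0 mi
C–D: 286.2 mi
D–E: 5.1 mi
E–F: 19.6 mi
Smallest added distance is 5.1 mi, inserting between D and E.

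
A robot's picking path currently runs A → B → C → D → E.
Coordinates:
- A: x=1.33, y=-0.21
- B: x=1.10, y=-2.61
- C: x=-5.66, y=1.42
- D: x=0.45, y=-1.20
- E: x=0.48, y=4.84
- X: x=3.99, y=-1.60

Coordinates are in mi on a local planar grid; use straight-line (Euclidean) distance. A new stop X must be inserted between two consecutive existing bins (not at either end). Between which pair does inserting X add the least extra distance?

between A and B

Added distance for inserting X between each consecutive pair:
A–B: 3.7 mi
B–C: 5.3 mi
C–D: 7.0 mi
D–E: 4.9 mi
Smallest added distance is 3.7 mi, inserting between A and B.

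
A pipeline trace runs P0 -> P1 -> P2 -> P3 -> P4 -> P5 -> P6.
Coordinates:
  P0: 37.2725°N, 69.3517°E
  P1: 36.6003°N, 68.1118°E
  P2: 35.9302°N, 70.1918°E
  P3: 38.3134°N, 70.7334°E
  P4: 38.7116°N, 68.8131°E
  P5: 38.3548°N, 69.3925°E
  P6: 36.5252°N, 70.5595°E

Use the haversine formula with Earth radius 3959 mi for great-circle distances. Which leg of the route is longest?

Leg distances:
P0→P1: 82.7 mi
P1→P2: 124.8 mi
P2→P3: 167.4 mi
P3→P4: 107.4 mi
P4→P5: 39.9 mi
P5→P6: 141.7 mi
The longest leg is P2–P3 at 167.4 mi.

P2–P3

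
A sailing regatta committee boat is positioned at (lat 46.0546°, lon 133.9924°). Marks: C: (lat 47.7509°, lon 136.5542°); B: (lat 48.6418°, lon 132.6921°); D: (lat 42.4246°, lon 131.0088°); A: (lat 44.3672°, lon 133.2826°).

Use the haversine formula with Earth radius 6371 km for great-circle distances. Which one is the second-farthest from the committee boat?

Distance to each, sorted:
D: 468.3 km
B: 303.9 km
C: 271.0 km
A: 195.7 km
The second-farthest is B at 303.9 km.

B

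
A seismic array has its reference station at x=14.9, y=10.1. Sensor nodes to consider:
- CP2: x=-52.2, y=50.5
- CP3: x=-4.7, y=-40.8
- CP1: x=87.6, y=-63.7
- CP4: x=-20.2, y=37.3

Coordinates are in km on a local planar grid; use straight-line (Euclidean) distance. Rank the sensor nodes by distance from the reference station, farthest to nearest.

CP1, CP2, CP3, CP4

Distances from the reference station:
CP1 x=87.6, y=-63.7: 103.6 km
CP2 x=-52.2, y=50.5: 78.3 km
CP3 x=-4.7, y=-40.8: 54.5 km
CP4 x=-20.2, y=37.3: 44.4 km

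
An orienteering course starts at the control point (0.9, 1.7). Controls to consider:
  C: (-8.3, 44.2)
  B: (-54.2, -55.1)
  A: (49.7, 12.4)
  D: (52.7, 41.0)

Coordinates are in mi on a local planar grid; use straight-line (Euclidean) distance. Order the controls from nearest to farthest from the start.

C, A, D, B

Distance from the start at (0.9, 1.7) to each:
C (-8.3, 44.2): 43.5 mi
A (49.7, 12.4): 50.0 mi
D (52.7, 41.0): 65.0 mi
B (-54.2, -55.1): 79.1 mi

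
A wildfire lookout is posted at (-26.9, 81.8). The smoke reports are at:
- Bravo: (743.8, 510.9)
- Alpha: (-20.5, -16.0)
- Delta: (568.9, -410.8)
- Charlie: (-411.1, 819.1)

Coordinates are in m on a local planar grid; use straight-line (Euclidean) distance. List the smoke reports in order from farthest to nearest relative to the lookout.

Bravo, Charlie, Delta, Alpha

Distances from the lookout:
Bravo (743.8, 510.9): 882.1 m
Charlie (-411.1, 819.1): 831.4 m
Delta (568.9, -410.8): 773.1 m
Alpha (-20.5, -16.0): 98.0 m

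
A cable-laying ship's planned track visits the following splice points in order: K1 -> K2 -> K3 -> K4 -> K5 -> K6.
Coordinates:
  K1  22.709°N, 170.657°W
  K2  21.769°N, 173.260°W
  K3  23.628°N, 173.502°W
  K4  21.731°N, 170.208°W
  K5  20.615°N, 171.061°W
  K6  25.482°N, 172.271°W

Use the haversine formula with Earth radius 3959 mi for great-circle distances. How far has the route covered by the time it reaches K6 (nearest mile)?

Leg distances:
K1→K2: 178.7 mi  (cumulative 178.7 mi)
K2→K3: 129.4 mi  (cumulative 308.1 mi)
K3→K4: 247.5 mi  (cumulative 555.6 mi)
K4→K5: 94.7 mi  (cumulative 650.3 mi)
K5→K6: 345.0 mi  (cumulative 995.3 mi)
Cumulative distance at K6 ≈ 995 mi.

995 mi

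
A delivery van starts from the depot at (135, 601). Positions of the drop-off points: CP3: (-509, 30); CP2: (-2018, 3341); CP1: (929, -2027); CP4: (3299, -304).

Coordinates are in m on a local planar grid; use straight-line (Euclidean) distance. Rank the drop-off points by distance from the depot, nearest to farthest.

CP3, CP1, CP4, CP2

Distance from the depot at (135, 601) to each:
CP3 (-509, 30): 860.7 m
CP1 (929, -2027): 2745.3 m
CP4 (3299, -304): 3290.9 m
CP2 (-2018, 3341): 3484.7 m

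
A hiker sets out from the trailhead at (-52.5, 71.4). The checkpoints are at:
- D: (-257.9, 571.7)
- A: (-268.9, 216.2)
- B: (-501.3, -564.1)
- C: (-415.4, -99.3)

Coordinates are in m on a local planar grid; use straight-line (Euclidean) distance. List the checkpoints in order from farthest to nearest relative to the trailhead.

B, D, C, A

Distance from the trailhead at (-52.5, 71.4) to each:
B (-501.3, -564.1): 778.0 m
D (-257.9, 571.7): 540.8 m
C (-415.4, -99.3): 401.0 m
A (-268.9, 216.2): 260.4 m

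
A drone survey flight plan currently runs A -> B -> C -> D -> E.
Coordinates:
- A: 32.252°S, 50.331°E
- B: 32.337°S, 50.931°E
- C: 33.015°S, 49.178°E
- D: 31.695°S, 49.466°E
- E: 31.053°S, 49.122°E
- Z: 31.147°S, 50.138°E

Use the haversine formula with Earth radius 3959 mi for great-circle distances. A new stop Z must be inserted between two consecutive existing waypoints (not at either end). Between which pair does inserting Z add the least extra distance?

Added distance for inserting Z between each consecutive pair:
A–B: 136.2 mi
B–C: 123.1 mi
C–D: 102.8 mi
D–E: 66.5 mi
Smallest added distance is 66.5 mi, inserting between D and E.

between D and E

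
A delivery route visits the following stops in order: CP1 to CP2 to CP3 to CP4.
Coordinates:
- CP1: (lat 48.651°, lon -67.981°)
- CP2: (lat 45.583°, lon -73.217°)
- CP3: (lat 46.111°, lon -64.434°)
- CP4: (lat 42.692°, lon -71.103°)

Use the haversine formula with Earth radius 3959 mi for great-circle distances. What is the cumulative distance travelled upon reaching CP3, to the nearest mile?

Leg distances:
CP1→CP2: 324.8 mi  (cumulative 324.8 mi)
CP2→CP3: 424.1 mi  (cumulative 748.9 mi)
Cumulative distance at CP3 ≈ 749 mi.

749 mi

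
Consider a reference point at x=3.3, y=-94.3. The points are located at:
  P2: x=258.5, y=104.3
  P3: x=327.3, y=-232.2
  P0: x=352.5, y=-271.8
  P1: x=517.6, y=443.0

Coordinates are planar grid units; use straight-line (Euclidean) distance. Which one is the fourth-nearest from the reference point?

P1

Distance to each, sorted:
P2: 323.4
P3: 352.1
P0: 391.7
P1: 743.8
The fourth-nearest is P1 at 743.8.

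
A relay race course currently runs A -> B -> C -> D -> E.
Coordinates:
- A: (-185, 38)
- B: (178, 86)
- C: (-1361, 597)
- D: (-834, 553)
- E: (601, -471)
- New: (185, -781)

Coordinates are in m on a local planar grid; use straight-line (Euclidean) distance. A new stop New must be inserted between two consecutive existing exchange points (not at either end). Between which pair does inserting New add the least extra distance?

Added distance for inserting New between each consecutive pair:
A–B: 1399.6 m
B–C: 1316.4 m
C–D: 3220.8 m
D–E: 434.6 m
Smallest added distance is 434.6 m, inserting between D and E.

between D and E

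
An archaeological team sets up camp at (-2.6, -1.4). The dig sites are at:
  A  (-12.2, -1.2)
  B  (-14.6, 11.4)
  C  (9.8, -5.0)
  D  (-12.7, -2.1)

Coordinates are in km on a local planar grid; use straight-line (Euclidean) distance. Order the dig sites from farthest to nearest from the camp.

B, C, D, A

Computing each straight-line distance from (-2.6, -1.4):
B (-14.6, 11.4): 17.5 km
C (9.8, -5.0): 12.9 km
D (-12.7, -2.1): 10.1 km
A (-12.2, -1.2): 9.6 km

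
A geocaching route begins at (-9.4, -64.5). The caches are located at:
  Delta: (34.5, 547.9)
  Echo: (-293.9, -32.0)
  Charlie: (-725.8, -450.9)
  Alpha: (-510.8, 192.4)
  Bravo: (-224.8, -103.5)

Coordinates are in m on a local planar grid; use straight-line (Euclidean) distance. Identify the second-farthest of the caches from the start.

Distance to each, sorted:
Charlie: 814.0 m
Delta: 614.0 m
Alpha: 563.4 m
Echo: 286.4 m
Bravo: 218.9 m
The second-farthest is Delta at 614.0 m.

Delta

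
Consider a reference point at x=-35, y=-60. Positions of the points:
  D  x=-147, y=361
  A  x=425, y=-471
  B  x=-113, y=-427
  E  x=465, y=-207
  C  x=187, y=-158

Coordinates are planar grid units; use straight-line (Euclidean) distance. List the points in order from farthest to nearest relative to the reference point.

A, E, D, B, C

Distances from the reference point:
A x=425, y=-471: 616.9
E x=465, y=-207: 521.2
D x=-147, y=361: 435.6
B x=-113, y=-427: 375.2
C x=187, y=-158: 242.7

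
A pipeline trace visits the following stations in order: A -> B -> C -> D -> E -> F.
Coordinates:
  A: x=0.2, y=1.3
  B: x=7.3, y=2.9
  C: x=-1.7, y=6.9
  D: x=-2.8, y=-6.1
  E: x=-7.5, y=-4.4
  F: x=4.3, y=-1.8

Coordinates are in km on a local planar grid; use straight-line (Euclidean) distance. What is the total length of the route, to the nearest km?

Leg distances:
A→B: 7.3 km  (cumulative 7.3 km)
B→C: 9.8 km  (cumulative 17.1 km)
C→D: 13.0 km  (cumulative 30.2 km)
D→E: 5.0 km  (cumulative 35.2 km)
E→F: 12.1 km  (cumulative 47.3 km)
Total route length ≈ 47 km.

47 km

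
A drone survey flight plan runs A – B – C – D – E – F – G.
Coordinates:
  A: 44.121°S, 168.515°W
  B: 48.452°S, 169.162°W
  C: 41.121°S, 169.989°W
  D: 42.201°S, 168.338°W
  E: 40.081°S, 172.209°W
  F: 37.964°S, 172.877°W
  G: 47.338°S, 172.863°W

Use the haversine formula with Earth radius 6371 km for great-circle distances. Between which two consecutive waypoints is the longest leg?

F–G

Leg distances:
A→B: 484.1 km
B→C: 817.8 km
C→D: 182.3 km
D→E: 400.7 km
E→F: 242.4 km
F→G: 1042.3 km
The longest leg is F–G at 1042.3 km.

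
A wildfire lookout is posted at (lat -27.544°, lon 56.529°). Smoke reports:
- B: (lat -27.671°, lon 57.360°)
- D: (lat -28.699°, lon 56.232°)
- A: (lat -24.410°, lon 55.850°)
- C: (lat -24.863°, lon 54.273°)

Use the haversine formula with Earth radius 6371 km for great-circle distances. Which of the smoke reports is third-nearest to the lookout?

A

Distances from the lookout ((lat -27.544°, lon 56.529°)):
B: 83.1 km
D: 131.7 km
A: 355.0 km
C: 373.5 km
The third-nearest is A at 355.0 km.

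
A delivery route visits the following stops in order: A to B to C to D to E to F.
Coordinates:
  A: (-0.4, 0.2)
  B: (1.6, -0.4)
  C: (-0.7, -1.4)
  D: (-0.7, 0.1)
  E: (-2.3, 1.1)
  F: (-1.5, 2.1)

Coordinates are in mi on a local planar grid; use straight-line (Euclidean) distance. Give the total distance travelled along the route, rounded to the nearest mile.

Leg distances:
A→B: 2.1 mi  (cumulative 2.1 mi)
B→C: 2.5 mi  (cumulative 4.6 mi)
C→D: 1.5 mi  (cumulative 6.1 mi)
D→E: 1.9 mi  (cumulative 8.0 mi)
E→F: 1.3 mi  (cumulative 9.3 mi)
Total route length ≈ 9 mi.

9 mi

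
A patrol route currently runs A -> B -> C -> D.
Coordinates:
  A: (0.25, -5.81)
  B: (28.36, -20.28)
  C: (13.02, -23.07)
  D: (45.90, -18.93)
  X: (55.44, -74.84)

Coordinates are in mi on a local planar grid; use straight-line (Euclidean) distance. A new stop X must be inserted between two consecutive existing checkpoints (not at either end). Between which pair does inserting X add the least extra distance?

Added distance for inserting X between each consecutive pair:
A–B: 117.7 mi
B–C: 112.2 mi
C–D: 90.5 mi
Smallest added distance is 90.5 mi, inserting between C and D.

between C and D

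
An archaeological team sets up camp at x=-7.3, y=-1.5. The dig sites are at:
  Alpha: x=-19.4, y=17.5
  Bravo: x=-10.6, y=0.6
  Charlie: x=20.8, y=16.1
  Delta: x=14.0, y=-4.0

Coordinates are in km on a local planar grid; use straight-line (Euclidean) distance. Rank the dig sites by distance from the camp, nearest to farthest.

Distances from the camp:
Bravo x=-10.6, y=0.6: 3.9 km
Delta x=14.0, y=-4.0: 21.4 km
Alpha x=-19.4, y=17.5: 22.5 km
Charlie x=20.8, y=16.1: 33.2 km

Bravo, Delta, Alpha, Charlie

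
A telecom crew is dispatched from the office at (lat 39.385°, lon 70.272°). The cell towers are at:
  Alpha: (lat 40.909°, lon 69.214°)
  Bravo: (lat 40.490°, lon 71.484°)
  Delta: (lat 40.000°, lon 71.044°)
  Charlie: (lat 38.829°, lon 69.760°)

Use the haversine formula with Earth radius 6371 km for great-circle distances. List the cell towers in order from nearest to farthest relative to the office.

Charlie, Delta, Bravo, Alpha

Computing each great-circle distance from (lat 39.385°, lon 70.272°):
Charlie (lat 38.829°, lon 69.760°): 76.0 km
Delta (lat 40.000°, lon 71.044°): 95.1 km
Bravo (lat 40.490°, lon 71.484°): 160.5 km
Alpha (lat 40.909°, lon 69.214°): 191.8 km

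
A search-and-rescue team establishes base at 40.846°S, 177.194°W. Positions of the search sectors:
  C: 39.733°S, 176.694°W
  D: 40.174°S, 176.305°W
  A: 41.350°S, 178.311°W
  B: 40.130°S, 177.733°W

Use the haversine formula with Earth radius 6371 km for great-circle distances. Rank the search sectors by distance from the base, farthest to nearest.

C, A, D, B

Distances from the base:
C 39.733°S, 176.694°W: 130.8 km
A 41.350°S, 178.311°W: 109.1 km
D 40.174°S, 176.305°W: 106.0 km
B 40.130°S, 177.733°W: 91.7 km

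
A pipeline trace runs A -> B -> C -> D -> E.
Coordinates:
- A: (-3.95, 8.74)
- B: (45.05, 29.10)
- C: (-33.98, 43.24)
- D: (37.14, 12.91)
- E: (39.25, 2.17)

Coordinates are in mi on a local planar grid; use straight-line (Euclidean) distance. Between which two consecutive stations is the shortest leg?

D–E

Leg distances:
A→B: 53.1 mi
B→C: 80.3 mi
C→D: 77.3 mi
D→E: 10.9 mi
The shortest leg is D–E at 10.9 mi.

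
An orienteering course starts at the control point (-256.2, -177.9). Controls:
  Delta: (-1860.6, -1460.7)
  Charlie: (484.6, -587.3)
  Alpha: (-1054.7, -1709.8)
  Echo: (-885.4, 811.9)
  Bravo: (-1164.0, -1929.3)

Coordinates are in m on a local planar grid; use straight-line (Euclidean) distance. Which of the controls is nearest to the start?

Distance to each, sorted:
Charlie: 846.4 m
Echo: 1172.9 m
Alpha: 1727.5 m
Bravo: 1972.7 m
Delta: 2054.2 m
The nearest is Charlie at 846.4 m.

Charlie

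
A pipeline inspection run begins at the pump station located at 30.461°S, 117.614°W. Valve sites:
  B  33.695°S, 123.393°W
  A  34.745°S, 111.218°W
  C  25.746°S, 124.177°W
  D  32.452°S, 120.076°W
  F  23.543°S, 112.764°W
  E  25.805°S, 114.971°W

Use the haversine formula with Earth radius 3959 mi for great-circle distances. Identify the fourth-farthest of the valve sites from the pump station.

B

Distance to each, sorted:
F: 563.4 mi
C: 515.7 mi
A: 475.4 mi
B: 405.4 mi
E: 359.7 mi
D: 199.9 mi
The fourth-farthest is B at 405.4 mi.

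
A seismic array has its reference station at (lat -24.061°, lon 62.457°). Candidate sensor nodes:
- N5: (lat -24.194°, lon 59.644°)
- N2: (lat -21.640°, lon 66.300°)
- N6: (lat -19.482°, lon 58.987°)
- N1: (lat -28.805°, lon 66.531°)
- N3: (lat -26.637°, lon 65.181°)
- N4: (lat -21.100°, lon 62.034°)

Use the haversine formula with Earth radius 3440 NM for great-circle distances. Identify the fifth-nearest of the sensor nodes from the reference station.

Distances from the reference station ((lat -24.061°, lon 62.457°)):
N5: 154.3 NM
N4: 179.3 NM
N3: 213.9 NM
N2: 257.5 NM
N6: 336.1 NM
N1: 359.2 NM
The fifth-nearest is N6 at 336.1 NM.

N6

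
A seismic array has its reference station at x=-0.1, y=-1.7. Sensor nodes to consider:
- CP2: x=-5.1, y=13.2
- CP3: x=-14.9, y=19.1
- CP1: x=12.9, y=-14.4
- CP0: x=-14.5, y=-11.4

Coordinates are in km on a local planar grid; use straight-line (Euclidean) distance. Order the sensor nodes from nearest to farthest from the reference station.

CP2, CP0, CP1, CP3

Computing each straight-line distance from x=-0.1, y=-1.7:
CP2 x=-5.1, y=13.2: 15.7 km
CP0 x=-14.5, y=-11.4: 17.4 km
CP1 x=12.9, y=-14.4: 18.2 km
CP3 x=-14.9, y=19.1: 25.5 km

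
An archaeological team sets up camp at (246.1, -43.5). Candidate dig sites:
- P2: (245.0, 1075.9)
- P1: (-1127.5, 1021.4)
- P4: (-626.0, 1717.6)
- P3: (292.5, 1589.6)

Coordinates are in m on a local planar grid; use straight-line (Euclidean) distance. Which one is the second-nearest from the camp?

Distances from the camp ((246.1, -43.5)):
P2: 1119.4 m
P3: 1633.8 m
P1: 1738.0 m
P4: 1965.2 m
The second-nearest is P3 at 1633.8 m.

P3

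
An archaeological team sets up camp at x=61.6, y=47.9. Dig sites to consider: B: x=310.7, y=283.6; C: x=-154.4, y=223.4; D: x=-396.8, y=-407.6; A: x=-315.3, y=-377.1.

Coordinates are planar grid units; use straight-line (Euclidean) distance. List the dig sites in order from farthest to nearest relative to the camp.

D, A, B, C

Distance from the camp at x=61.6, y=47.9 to each:
D x=-396.8, y=-407.6: 646.2
A x=-315.3, y=-377.1: 568.0
B x=310.7, y=283.6: 342.9
C x=-154.4, y=223.4: 278.3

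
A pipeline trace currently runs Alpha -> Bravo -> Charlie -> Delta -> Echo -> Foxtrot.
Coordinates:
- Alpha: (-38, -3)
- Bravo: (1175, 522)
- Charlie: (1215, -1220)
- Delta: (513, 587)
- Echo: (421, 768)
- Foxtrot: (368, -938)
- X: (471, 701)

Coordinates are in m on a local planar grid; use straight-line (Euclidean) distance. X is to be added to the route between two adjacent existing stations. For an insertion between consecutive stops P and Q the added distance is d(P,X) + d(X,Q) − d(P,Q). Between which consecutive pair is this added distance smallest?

between Delta and Echo

Added distance for inserting X between each consecutive pair:
Alpha–Bravo: 273.4 m
Bravo–Charlie: 1044.0 m
Charlie–Delta: 243.0 m
Delta–Echo: 2.1 m
Echo–Foxtrot: 19.0 m
Smallest added distance is 2.1 m, inserting between Delta and Echo.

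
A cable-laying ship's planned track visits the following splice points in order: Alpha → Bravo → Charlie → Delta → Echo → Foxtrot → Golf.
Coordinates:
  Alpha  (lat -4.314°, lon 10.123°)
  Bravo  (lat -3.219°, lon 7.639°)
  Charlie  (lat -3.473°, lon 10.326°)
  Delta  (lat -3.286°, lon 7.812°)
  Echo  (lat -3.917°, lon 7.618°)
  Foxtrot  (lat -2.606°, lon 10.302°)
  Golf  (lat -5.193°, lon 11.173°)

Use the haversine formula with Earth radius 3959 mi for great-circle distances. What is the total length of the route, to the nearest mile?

Leg distances:
Alpha→Bravo: 187.2 mi  (cumulative 187.2 mi)
Bravo→Charlie: 186.2 mi  (cumulative 373.4 mi)
Charlie→Delta: 173.9 mi  (cumulative 547.3 mi)
Delta→Echo: 45.6 mi  (cumulative 592.9 mi)
Echo→Foxtrot: 206.1 mi  (cumulative 799.0 mi)
Foxtrot→Golf: 188.6 mi  (cumulative 987.6 mi)
Total route length ≈ 988 mi.

988 mi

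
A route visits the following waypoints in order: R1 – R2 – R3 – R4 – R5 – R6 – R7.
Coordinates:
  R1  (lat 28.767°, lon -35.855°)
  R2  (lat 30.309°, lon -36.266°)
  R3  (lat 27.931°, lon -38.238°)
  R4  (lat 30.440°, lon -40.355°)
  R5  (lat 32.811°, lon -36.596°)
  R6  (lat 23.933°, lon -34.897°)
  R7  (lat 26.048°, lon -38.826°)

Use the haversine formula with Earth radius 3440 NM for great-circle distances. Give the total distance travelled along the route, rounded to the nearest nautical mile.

1487 NM

Leg distances:
R1→R2: 95.0 NM  (cumulative 95.0 NM)
R2→R3: 176.3 NM  (cumulative 271.3 NM)
R3→R4: 187.1 NM  (cumulative 458.4 NM)
R4→R5: 239.1 NM  (cumulative 697.5 NM)
R5→R6: 540.5 NM  (cumulative 1238.0 NM)
R6→R7: 248.7 NM  (cumulative 1486.7 NM)
Total route length ≈ 1487 NM.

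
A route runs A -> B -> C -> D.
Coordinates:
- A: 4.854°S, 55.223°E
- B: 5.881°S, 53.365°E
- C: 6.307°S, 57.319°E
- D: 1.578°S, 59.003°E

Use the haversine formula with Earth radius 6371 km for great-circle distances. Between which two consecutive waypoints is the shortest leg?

A–B

Leg distances:
A→B: 235.3 km
B→C: 439.7 km
C→D: 558.0 km
The shortest leg is A–B at 235.3 km.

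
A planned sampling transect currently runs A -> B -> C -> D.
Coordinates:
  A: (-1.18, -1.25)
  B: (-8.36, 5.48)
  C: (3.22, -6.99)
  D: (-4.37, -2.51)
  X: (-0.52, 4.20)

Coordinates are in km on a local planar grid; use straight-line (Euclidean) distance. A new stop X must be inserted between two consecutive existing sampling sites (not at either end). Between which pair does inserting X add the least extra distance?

between B and C

Added distance for inserting X between each consecutive pair:
A–B: 3.6 km
B–C: 2.7 km
C–D: 10.7 km
Smallest added distance is 2.7 km, inserting between B and C.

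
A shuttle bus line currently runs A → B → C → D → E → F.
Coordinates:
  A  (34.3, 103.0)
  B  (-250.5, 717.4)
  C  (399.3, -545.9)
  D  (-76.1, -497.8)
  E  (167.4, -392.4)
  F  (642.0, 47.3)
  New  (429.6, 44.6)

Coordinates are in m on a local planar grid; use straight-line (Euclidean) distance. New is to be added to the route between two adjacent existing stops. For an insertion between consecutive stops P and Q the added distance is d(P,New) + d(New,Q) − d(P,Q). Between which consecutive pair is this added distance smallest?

between E and F

Added distance for inserting New between each consecutive pair:
A–B: 679.1 m
B–C: 127.3 m
C–D: 855.0 m
D–E: 985.9 m
E–F: 75.1 m
Smallest added distance is 75.1 m, inserting between E and F.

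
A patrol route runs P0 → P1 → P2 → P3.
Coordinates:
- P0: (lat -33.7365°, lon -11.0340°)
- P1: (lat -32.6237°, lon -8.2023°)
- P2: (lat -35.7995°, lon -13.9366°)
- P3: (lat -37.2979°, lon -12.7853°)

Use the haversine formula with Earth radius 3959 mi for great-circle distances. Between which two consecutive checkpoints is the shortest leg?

P2–P3

Leg distances:
P0→P1: 180.9 mi
P1→P2: 394.2 mi
P2→P3: 121.7 mi
The shortest leg is P2–P3 at 121.7 mi.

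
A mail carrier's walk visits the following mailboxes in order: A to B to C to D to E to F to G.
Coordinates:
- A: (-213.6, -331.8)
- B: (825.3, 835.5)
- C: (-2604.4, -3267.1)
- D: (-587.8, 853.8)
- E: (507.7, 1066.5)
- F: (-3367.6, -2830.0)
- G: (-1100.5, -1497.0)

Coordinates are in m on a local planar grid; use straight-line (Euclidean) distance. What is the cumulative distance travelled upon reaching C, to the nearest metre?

Leg distances:
A→B: 1562.7 m  (cumulative 1562.7 m)
B→C: 5347.4 m  (cumulative 6910.0 m)
Cumulative distance at C ≈ 6910 m.

6910 m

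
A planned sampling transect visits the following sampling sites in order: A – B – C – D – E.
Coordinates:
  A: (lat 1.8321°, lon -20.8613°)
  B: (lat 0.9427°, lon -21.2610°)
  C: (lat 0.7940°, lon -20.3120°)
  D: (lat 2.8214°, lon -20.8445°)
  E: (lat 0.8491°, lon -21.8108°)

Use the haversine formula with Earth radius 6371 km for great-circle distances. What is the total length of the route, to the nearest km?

Leg distances:
A→B: 108.4 km  (cumulative 108.4 km)
B→C: 106.8 km  (cumulative 215.2 km)
C→D: 233.1 km  (cumulative 448.3 km)
D→E: 244.2 km  (cumulative 692.5 km)
Total route length ≈ 692 km.

692 km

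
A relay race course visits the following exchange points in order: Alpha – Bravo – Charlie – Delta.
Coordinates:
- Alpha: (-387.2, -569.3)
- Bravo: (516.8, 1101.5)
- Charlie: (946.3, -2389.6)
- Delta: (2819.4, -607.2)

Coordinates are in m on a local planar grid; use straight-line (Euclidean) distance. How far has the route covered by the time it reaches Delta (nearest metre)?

8003 m

Leg distances:
Alpha→Bravo: 1899.7 m  (cumulative 1899.7 m)
Bravo→Charlie: 3517.4 m  (cumulative 5417.1 m)
Charlie→Delta: 2585.6 m  (cumulative 8002.7 m)
Cumulative distance at Delta ≈ 8003 m.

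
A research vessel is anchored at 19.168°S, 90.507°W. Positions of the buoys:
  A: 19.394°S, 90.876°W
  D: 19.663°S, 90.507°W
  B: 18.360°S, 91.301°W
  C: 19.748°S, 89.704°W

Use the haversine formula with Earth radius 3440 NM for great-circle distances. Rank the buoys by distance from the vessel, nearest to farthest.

Computing each great-circle distance from 19.168°S, 90.507°W:
A 19.394°S, 90.876°W: 24.9 NM
D 19.663°S, 90.507°W: 29.7 NM
C 19.748°S, 89.704°W: 57.3 NM
B 18.360°S, 91.301°W: 66.3 NM

A, D, C, B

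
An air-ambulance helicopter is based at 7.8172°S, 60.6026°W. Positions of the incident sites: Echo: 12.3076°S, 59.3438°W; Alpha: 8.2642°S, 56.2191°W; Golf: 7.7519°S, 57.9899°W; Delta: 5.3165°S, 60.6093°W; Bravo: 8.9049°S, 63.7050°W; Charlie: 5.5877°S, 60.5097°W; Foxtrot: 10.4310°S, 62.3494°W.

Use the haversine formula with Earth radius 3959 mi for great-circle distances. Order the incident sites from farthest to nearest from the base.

Computing each great-circle distance from 7.8172°S, 60.6026°W:
Echo 12.3076°S, 59.3438°W: 321.9 mi
Alpha 8.2642°S, 56.2191°W: 301.5 mi
Bravo 8.9049°S, 63.7050°W: 225.0 mi
Foxtrot 10.4310°S, 62.3494°W: 216.4 mi
Golf 7.7519°S, 57.9899°W: 178.9 mi
Delta 5.3165°S, 60.6093°W: 172.8 mi
Charlie 5.5877°S, 60.5097°W: 154.2 mi

Echo, Alpha, Bravo, Foxtrot, Golf, Delta, Charlie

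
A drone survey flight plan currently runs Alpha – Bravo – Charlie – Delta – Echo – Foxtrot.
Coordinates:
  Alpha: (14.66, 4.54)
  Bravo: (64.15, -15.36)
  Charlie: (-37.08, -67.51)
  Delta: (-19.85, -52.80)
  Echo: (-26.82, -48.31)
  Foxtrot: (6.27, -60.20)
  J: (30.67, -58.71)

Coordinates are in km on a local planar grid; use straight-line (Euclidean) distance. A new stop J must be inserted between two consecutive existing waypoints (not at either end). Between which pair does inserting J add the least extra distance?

Added distance for inserting J between each consecutive pair:
Alpha–Bravo: 66.7 km
Bravo–Charlie: 9.2 km
Charlie–Delta: 96.5 km
Delta–Echo: 101.0 km
Echo–Foxtrot: 47.7 km
Smallest added distance is 9.2 km, inserting between Bravo and Charlie.

between Bravo and Charlie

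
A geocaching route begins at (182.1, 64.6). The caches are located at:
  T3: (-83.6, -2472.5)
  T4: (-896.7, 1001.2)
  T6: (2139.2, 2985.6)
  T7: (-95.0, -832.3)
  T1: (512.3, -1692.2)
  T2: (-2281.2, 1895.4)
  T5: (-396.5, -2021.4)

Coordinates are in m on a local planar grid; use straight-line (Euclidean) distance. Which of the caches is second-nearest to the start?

Distance to each, sorted:
T7: 938.7 m
T4: 1428.6 m
T1: 1787.6 m
T5: 2164.8 m
T3: 2551.0 m
T2: 3069.1 m
T6: 3516.0 m
The second-nearest is T4 at 1428.6 m.

T4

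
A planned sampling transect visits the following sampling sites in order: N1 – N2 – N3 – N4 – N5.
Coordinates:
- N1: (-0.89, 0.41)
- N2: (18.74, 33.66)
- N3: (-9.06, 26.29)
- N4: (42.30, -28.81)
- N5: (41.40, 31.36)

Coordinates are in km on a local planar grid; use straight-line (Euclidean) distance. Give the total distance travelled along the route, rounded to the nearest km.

Leg distances:
N1→N2: 38.6 km  (cumulative 38.6 km)
N2→N3: 28.8 km  (cumulative 67.4 km)
N3→N4: 75.3 km  (cumulative 142.7 km)
N4→N5: 60.2 km  (cumulative 202.9 km)
Total route length ≈ 203 km.

203 km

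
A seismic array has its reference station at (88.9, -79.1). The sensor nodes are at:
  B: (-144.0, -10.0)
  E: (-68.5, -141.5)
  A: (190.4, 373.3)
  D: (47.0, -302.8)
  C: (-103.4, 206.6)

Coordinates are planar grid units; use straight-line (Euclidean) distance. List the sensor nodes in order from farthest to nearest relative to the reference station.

Distances from the reference station:
A (190.4, 373.3): 463.6
C (-103.4, 206.6): 344.4
B (-144.0, -10.0): 242.9
D (47.0, -302.8): 227.6
E (-68.5, -141.5): 169.3

A, C, B, D, E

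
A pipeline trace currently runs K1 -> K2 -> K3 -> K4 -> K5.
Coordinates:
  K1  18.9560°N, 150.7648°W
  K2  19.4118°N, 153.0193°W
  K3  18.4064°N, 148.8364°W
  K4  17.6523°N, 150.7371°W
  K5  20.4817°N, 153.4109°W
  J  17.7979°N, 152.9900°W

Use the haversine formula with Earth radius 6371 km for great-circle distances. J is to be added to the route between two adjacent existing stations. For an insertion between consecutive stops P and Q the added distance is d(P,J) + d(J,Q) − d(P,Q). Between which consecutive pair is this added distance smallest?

between K4 and K5

Added distance for inserting J between each consecutive pair:
K1–K2: 205.2 km
K2–K3: 169.7 km
K3–K4: 465.6 km
K4–K5: 119.0 km
Smallest added distance is 119.0 km, inserting between K4 and K5.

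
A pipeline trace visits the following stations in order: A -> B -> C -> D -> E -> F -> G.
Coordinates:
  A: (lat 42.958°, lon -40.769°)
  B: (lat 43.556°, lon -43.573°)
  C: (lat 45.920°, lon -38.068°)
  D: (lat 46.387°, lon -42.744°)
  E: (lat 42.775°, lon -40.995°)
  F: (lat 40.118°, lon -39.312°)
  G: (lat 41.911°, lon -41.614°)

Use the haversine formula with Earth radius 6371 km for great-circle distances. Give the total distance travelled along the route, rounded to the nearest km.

2138 km

Leg distances:
A→B: 236.6 km  (cumulative 236.6 km)
B→C: 507.9 km  (cumulative 744.5 km)
C→D: 363.9 km  (cumulative 1108.4 km)
D→E: 424.8 km  (cumulative 1533.2 km)
E→F: 327.0 km  (cumulative 1860.2 km)
F→G: 277.6 km  (cumulative 2137.8 km)
Total route length ≈ 2138 km.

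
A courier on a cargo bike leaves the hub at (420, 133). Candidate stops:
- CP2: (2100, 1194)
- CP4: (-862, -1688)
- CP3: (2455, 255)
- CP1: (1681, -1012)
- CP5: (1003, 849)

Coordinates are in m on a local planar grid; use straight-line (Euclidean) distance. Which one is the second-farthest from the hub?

CP3

Distances from the hub ((420, 133)):
CP4: 2227.0 m
CP3: 2038.7 m
CP2: 1987.0 m
CP1: 1703.3 m
CP5: 923.3 m
The second-farthest is CP3 at 2038.7 m.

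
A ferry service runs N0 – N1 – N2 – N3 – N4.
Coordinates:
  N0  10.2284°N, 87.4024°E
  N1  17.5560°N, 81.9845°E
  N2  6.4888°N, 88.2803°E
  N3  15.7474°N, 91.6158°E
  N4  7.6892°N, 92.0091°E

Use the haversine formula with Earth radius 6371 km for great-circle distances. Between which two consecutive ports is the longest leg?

N1–N2

Leg distances:
N0→N1: 1002.7 km
N1→N2: 1407.7 km
N2→N3: 1091.8 km
N3→N4: 897.1 km
The longest leg is N1–N2 at 1407.7 km.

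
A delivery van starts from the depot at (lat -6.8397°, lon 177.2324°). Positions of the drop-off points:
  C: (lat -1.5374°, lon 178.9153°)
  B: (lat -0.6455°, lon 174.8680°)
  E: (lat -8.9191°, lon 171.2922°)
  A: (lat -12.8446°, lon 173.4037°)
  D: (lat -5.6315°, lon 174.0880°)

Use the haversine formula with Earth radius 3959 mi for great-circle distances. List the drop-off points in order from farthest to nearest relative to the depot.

Distance from the depot at (lat -6.8397°, lon 177.2324°) to each:
A (lat -12.8446°, lon 173.4037°): 489.9 mi
B (lat -0.6455°, lon 174.8680°): 458.0 mi
E (lat -8.9191°, lon 171.2922°): 431.2 mi
C (lat -1.5374°, lon 178.9153°): 384.3 mi
D (lat -5.6315°, lon 174.0880°): 231.6 mi

A, B, E, C, D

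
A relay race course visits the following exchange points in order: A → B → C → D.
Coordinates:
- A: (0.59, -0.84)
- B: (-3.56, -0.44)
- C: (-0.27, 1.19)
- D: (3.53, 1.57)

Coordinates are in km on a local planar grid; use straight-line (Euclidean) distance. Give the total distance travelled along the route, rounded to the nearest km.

12 km

Leg distances:
A→B: 4.2 km  (cumulative 4.2 km)
B→C: 3.7 km  (cumulative 7.8 km)
C→D: 3.8 km  (cumulative 11.7 km)
Total route length ≈ 12 km.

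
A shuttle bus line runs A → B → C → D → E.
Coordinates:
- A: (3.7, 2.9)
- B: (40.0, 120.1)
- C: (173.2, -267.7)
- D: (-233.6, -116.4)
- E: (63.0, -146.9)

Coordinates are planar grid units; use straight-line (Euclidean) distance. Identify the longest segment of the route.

C–D

Leg distances:
A→B: 122.7
B→C: 410.0
C→D: 434.0
D→E: 298.2
The longest leg is C–D at 434.0.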